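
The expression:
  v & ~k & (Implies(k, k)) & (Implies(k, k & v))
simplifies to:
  v & ~k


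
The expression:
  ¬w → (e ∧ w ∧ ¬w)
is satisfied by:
  {w: True}


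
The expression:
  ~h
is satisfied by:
  {h: False}


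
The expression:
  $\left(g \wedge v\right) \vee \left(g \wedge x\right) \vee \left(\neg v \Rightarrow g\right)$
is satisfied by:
  {v: True, g: True}
  {v: True, g: False}
  {g: True, v: False}


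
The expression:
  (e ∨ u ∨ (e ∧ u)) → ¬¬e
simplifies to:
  e ∨ ¬u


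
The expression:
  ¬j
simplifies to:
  ¬j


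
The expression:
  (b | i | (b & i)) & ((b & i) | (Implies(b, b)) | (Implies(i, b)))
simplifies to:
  b | i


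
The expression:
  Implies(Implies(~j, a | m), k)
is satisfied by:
  {k: True, m: False, a: False, j: False}
  {j: True, k: True, m: False, a: False}
  {k: True, a: True, m: False, j: False}
  {j: True, k: True, a: True, m: False}
  {k: True, m: True, a: False, j: False}
  {k: True, j: True, m: True, a: False}
  {k: True, a: True, m: True, j: False}
  {j: True, k: True, a: True, m: True}
  {j: False, m: False, a: False, k: False}


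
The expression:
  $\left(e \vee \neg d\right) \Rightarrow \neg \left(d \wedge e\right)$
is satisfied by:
  {e: False, d: False}
  {d: True, e: False}
  {e: True, d: False}


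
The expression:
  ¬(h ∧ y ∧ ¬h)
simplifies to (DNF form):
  True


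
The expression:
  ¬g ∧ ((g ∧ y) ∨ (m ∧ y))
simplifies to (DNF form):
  m ∧ y ∧ ¬g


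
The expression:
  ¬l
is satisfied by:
  {l: False}


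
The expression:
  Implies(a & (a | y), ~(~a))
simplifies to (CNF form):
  True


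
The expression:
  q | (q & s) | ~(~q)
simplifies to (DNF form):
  q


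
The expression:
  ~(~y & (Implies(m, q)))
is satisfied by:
  {y: True, m: True, q: False}
  {y: True, m: False, q: False}
  {y: True, q: True, m: True}
  {y: True, q: True, m: False}
  {m: True, q: False, y: False}


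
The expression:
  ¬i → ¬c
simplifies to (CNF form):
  i ∨ ¬c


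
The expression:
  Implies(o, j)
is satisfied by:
  {j: True, o: False}
  {o: False, j: False}
  {o: True, j: True}


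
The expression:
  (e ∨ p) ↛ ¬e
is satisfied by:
  {e: True}


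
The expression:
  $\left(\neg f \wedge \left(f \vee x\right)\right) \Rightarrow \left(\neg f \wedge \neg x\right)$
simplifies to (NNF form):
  $f \vee \neg x$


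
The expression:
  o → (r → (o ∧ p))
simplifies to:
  p ∨ ¬o ∨ ¬r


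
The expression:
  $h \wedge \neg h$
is never true.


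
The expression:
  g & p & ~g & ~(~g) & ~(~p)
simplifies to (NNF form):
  False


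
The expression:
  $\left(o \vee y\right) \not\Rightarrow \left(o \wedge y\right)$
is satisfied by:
  {y: True, o: False}
  {o: True, y: False}


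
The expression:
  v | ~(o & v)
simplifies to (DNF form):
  True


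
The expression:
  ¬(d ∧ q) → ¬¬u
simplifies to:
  u ∨ (d ∧ q)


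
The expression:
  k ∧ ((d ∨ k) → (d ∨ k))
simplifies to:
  k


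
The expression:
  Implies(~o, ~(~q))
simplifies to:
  o | q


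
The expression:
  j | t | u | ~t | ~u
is always true.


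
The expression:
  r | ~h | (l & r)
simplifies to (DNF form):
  r | ~h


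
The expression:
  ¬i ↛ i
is always true.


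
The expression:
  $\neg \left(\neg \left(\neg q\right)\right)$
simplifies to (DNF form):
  $\neg q$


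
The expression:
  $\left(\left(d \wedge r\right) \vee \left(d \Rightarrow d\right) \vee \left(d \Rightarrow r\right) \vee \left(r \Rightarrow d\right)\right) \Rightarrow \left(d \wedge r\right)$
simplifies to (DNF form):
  $d \wedge r$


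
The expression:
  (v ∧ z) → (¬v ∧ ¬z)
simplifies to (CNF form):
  ¬v ∨ ¬z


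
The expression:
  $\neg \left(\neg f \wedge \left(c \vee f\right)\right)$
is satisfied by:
  {f: True, c: False}
  {c: False, f: False}
  {c: True, f: True}


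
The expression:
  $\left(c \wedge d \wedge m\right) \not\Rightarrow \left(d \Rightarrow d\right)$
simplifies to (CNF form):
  $\text{False}$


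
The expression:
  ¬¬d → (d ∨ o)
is always true.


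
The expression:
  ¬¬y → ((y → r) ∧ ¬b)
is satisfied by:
  {r: True, b: False, y: False}
  {b: False, y: False, r: False}
  {r: True, b: True, y: False}
  {b: True, r: False, y: False}
  {y: True, r: True, b: False}


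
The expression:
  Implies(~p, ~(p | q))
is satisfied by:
  {p: True, q: False}
  {q: False, p: False}
  {q: True, p: True}


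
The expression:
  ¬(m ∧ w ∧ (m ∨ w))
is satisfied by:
  {w: False, m: False}
  {m: True, w: False}
  {w: True, m: False}


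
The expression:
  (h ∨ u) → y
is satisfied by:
  {y: True, h: False, u: False}
  {y: True, u: True, h: False}
  {y: True, h: True, u: False}
  {y: True, u: True, h: True}
  {u: False, h: False, y: False}


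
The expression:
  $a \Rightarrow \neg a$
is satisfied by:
  {a: False}


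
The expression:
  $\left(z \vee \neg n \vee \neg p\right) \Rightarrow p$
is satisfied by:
  {p: True}


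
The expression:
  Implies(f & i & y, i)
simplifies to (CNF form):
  True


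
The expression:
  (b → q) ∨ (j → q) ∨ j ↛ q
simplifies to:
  True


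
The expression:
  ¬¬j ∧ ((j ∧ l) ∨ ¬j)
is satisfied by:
  {j: True, l: True}


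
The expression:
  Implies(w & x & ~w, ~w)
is always true.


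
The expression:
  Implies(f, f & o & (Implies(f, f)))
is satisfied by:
  {o: True, f: False}
  {f: False, o: False}
  {f: True, o: True}


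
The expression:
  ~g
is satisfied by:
  {g: False}


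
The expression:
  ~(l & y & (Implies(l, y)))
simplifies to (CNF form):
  ~l | ~y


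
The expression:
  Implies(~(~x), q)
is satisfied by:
  {q: True, x: False}
  {x: False, q: False}
  {x: True, q: True}


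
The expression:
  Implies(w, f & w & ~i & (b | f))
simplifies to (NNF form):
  ~w | (f & ~i)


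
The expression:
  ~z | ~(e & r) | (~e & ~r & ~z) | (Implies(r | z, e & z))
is always true.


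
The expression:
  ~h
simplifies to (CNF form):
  ~h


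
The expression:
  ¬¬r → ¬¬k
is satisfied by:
  {k: True, r: False}
  {r: False, k: False}
  {r: True, k: True}


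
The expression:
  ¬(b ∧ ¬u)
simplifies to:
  u ∨ ¬b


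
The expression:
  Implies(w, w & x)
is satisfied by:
  {x: True, w: False}
  {w: False, x: False}
  {w: True, x: True}


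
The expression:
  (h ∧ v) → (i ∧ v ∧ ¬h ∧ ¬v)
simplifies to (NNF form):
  ¬h ∨ ¬v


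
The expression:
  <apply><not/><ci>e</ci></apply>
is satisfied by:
  {e: False}


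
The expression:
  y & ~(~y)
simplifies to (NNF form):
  y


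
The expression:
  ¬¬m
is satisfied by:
  {m: True}


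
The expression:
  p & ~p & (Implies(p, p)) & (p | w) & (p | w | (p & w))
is never true.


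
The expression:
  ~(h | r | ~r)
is never true.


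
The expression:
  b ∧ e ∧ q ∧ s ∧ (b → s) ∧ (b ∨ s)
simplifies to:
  b ∧ e ∧ q ∧ s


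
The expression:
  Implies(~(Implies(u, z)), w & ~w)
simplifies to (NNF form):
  z | ~u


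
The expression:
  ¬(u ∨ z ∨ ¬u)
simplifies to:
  False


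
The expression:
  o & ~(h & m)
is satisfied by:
  {o: True, h: False, m: False}
  {m: True, o: True, h: False}
  {h: True, o: True, m: False}


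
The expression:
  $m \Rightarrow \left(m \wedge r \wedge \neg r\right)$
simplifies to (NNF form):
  $\neg m$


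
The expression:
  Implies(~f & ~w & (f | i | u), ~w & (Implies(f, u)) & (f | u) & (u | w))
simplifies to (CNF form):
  f | u | w | ~i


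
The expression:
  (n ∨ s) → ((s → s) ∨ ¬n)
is always true.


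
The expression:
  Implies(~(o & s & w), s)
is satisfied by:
  {s: True}


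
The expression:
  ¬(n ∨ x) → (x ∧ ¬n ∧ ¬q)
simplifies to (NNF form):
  n ∨ x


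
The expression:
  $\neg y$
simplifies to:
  $\neg y$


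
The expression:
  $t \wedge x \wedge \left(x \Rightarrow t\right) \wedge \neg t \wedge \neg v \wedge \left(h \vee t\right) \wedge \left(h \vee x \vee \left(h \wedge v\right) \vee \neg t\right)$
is never true.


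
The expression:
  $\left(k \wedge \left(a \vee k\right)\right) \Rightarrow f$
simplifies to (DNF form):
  $f \vee \neg k$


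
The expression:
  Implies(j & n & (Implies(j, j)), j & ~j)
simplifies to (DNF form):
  ~j | ~n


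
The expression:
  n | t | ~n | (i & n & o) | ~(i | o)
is always true.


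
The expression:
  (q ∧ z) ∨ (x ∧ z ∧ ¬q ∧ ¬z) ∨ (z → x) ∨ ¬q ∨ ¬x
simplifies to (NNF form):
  True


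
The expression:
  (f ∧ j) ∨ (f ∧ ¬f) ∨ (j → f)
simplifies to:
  f ∨ ¬j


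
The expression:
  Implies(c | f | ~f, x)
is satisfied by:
  {x: True}


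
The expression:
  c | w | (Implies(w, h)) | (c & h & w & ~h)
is always true.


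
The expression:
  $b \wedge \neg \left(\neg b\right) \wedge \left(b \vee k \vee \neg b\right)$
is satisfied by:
  {b: True}


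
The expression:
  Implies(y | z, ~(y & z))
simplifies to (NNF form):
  ~y | ~z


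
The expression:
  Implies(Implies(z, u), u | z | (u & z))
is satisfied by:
  {z: True, u: True}
  {z: True, u: False}
  {u: True, z: False}


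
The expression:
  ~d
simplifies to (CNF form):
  ~d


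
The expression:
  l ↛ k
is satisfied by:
  {l: True, k: False}


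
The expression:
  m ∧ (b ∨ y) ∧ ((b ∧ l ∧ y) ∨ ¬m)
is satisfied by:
  {m: True, b: True, y: True, l: True}


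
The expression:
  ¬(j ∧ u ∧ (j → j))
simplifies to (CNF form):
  ¬j ∨ ¬u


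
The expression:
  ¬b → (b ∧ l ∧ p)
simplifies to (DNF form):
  b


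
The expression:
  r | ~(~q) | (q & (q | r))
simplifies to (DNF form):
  q | r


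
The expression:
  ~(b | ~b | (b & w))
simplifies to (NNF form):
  False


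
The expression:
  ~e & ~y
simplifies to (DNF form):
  ~e & ~y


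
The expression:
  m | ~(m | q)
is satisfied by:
  {m: True, q: False}
  {q: False, m: False}
  {q: True, m: True}


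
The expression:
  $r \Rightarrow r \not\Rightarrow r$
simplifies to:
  $\neg r$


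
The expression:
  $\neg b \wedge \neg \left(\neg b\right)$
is never true.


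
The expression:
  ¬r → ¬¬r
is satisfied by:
  {r: True}


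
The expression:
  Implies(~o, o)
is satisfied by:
  {o: True}


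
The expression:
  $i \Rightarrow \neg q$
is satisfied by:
  {q: False, i: False}
  {i: True, q: False}
  {q: True, i: False}


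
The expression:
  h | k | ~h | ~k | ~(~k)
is always true.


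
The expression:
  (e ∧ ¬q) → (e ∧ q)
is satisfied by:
  {q: True, e: False}
  {e: False, q: False}
  {e: True, q: True}


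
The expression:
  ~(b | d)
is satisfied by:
  {d: False, b: False}


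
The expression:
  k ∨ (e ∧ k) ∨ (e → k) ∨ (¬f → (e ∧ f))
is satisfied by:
  {k: True, f: True, e: False}
  {k: True, f: False, e: False}
  {f: True, k: False, e: False}
  {k: False, f: False, e: False}
  {k: True, e: True, f: True}
  {k: True, e: True, f: False}
  {e: True, f: True, k: False}


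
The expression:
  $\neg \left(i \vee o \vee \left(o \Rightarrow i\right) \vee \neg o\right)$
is never true.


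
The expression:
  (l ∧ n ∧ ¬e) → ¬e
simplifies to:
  True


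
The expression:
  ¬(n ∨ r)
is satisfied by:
  {n: False, r: False}


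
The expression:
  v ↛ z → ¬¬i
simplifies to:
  i ∨ z ∨ ¬v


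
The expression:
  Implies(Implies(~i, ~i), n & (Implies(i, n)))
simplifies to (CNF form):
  n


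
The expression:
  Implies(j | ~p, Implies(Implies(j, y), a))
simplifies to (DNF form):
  a | (j & ~y) | (p & ~j)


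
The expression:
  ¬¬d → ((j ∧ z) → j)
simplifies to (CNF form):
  True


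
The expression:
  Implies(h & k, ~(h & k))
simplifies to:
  ~h | ~k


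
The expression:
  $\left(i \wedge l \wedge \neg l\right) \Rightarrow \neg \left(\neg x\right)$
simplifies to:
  $\text{True}$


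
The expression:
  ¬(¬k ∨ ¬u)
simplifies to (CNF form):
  k ∧ u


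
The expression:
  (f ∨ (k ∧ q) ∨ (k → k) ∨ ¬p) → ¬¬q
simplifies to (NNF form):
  q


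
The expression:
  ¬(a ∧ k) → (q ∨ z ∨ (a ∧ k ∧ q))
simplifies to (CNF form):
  (a ∨ q ∨ z) ∧ (k ∨ q ∨ z)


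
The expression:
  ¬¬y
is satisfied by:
  {y: True}


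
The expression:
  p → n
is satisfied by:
  {n: True, p: False}
  {p: False, n: False}
  {p: True, n: True}


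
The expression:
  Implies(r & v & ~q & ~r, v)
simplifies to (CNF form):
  True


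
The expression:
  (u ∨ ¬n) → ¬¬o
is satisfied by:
  {o: True, n: True, u: False}
  {o: True, n: False, u: False}
  {o: True, u: True, n: True}
  {o: True, u: True, n: False}
  {n: True, u: False, o: False}


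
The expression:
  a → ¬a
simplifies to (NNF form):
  ¬a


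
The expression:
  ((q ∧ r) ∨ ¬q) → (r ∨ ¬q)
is always true.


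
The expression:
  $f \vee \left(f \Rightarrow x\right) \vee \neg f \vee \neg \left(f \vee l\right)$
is always true.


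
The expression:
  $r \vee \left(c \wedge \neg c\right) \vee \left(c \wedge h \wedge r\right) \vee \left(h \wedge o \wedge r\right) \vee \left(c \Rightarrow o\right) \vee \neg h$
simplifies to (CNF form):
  $o \vee r \vee \neg c \vee \neg h$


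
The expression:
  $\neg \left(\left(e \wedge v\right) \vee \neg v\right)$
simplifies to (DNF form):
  $v \wedge \neg e$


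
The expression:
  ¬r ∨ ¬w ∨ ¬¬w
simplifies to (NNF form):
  True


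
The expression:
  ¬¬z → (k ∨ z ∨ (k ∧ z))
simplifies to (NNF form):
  True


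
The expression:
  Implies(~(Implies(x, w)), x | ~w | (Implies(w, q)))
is always true.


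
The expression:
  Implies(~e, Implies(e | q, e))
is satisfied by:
  {e: True, q: False}
  {q: False, e: False}
  {q: True, e: True}


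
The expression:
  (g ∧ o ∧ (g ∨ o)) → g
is always true.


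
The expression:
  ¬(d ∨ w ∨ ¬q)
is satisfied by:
  {q: True, d: False, w: False}


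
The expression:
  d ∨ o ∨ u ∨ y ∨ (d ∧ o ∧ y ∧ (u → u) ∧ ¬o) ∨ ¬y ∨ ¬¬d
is always true.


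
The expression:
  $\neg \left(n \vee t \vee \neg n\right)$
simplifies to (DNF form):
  $\text{False}$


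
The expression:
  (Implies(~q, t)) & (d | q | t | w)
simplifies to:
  q | t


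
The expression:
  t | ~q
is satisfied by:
  {t: True, q: False}
  {q: False, t: False}
  {q: True, t: True}


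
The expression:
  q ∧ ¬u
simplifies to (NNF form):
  q ∧ ¬u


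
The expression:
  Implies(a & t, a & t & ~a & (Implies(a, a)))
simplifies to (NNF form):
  ~a | ~t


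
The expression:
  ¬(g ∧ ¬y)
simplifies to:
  y ∨ ¬g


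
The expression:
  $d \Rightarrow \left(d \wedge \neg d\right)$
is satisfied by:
  {d: False}


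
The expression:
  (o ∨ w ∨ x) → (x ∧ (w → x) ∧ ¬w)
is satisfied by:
  {x: True, o: False, w: False}
  {o: False, w: False, x: False}
  {x: True, o: True, w: False}


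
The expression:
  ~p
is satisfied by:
  {p: False}


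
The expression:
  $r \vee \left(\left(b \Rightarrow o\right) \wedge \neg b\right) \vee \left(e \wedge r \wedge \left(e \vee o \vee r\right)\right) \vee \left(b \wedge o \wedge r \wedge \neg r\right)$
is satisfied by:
  {r: True, b: False}
  {b: False, r: False}
  {b: True, r: True}


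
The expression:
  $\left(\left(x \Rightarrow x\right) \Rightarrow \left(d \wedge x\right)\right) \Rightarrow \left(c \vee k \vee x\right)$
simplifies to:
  $\text{True}$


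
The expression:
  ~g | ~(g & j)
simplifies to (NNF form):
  ~g | ~j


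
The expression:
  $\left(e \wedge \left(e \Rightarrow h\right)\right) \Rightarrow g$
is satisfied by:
  {g: True, h: False, e: False}
  {h: False, e: False, g: False}
  {g: True, e: True, h: False}
  {e: True, h: False, g: False}
  {g: True, h: True, e: False}
  {h: True, g: False, e: False}
  {g: True, e: True, h: True}


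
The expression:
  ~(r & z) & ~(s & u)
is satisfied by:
  {u: False, z: False, s: False, r: False}
  {r: True, u: False, z: False, s: False}
  {s: True, u: False, z: False, r: False}
  {r: True, s: True, u: False, z: False}
  {z: True, s: False, u: False, r: False}
  {s: True, z: True, u: False, r: False}
  {u: True, s: False, z: False, r: False}
  {r: True, u: True, s: False, z: False}
  {z: True, u: True, s: False, r: False}


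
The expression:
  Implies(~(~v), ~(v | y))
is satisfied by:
  {v: False}


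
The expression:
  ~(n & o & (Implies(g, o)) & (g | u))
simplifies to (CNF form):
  (~g | ~n | ~o) & (~n | ~o | ~u)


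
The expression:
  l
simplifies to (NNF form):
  l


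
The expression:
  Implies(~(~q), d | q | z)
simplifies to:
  True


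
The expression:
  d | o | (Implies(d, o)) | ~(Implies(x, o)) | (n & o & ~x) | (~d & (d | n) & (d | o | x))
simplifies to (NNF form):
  True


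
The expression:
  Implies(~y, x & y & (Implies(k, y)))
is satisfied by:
  {y: True}


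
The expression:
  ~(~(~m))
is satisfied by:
  {m: False}


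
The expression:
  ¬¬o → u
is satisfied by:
  {u: True, o: False}
  {o: False, u: False}
  {o: True, u: True}


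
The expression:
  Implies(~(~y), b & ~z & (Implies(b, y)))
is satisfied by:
  {b: True, y: False, z: False}
  {b: False, y: False, z: False}
  {z: True, b: True, y: False}
  {z: True, b: False, y: False}
  {y: True, b: True, z: False}


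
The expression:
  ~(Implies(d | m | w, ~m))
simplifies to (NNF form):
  m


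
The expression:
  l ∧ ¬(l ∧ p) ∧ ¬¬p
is never true.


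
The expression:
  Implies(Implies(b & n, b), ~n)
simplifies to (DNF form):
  ~n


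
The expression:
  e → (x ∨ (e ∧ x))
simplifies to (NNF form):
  x ∨ ¬e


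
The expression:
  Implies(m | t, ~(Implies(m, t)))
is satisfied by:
  {t: False}


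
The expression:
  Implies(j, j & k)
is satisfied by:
  {k: True, j: False}
  {j: False, k: False}
  {j: True, k: True}


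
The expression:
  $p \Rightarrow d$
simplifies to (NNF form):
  $d \vee \neg p$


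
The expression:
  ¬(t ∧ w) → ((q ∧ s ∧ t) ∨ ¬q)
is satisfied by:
  {s: True, w: True, t: True, q: False}
  {s: True, t: True, w: False, q: False}
  {w: True, t: True, s: False, q: False}
  {t: True, s: False, w: False, q: False}
  {s: True, w: True, t: False, q: False}
  {s: True, t: False, w: False, q: False}
  {w: True, s: False, t: False, q: False}
  {s: False, t: False, w: False, q: False}
  {q: True, s: True, t: True, w: True}
  {q: True, s: True, t: True, w: False}
  {q: True, t: True, w: True, s: False}


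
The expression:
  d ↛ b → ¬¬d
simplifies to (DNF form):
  True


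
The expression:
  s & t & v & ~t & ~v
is never true.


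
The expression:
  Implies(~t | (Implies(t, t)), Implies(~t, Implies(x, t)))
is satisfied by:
  {t: True, x: False}
  {x: False, t: False}
  {x: True, t: True}


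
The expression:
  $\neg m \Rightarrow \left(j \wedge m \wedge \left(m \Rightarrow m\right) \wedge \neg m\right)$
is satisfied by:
  {m: True}


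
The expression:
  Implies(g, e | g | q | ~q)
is always true.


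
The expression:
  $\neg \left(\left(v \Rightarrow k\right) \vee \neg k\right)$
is never true.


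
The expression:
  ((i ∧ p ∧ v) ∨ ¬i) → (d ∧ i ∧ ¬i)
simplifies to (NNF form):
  i ∧ (¬p ∨ ¬v)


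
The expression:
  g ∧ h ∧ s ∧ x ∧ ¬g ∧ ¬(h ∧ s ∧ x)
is never true.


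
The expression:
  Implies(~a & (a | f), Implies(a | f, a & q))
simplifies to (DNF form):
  a | ~f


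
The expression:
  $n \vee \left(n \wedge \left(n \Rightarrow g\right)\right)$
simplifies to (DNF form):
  $n$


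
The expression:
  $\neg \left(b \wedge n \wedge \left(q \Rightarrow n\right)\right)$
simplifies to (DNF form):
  $\neg b \vee \neg n$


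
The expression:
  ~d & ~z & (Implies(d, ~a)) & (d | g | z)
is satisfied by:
  {g: True, d: False, z: False}


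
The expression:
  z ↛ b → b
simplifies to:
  b ∨ ¬z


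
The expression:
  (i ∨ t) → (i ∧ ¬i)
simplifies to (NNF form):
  ¬i ∧ ¬t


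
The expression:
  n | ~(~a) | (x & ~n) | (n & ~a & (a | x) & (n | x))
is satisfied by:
  {a: True, n: True, x: True}
  {a: True, n: True, x: False}
  {a: True, x: True, n: False}
  {a: True, x: False, n: False}
  {n: True, x: True, a: False}
  {n: True, x: False, a: False}
  {x: True, n: False, a: False}


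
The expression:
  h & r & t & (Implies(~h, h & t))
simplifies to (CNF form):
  h & r & t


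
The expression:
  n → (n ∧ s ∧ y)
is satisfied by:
  {y: True, s: True, n: False}
  {y: True, s: False, n: False}
  {s: True, y: False, n: False}
  {y: False, s: False, n: False}
  {y: True, n: True, s: True}


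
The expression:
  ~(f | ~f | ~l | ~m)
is never true.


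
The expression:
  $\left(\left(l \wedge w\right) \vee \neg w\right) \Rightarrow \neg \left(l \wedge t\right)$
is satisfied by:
  {l: False, t: False}
  {t: True, l: False}
  {l: True, t: False}


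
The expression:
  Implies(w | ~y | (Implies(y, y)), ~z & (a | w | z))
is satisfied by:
  {a: True, w: True, z: False}
  {a: True, z: False, w: False}
  {w: True, z: False, a: False}


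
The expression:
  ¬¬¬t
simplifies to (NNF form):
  ¬t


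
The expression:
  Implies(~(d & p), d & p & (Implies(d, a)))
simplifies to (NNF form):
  d & p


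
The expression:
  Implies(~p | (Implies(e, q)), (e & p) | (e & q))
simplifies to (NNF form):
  e & (p | q)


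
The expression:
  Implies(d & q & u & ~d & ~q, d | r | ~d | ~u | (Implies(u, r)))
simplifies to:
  True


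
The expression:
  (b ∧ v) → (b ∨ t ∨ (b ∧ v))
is always true.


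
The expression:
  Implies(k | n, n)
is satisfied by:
  {n: True, k: False}
  {k: False, n: False}
  {k: True, n: True}


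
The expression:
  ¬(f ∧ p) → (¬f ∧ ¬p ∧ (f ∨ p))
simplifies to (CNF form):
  f ∧ p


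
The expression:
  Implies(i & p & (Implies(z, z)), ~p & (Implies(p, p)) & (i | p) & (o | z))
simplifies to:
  ~i | ~p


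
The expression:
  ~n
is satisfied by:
  {n: False}


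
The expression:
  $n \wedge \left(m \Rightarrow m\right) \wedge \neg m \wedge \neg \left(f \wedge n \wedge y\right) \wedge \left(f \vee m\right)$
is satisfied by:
  {f: True, n: True, y: False, m: False}


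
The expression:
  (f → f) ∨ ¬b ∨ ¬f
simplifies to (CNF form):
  True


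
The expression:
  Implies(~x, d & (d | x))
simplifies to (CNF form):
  d | x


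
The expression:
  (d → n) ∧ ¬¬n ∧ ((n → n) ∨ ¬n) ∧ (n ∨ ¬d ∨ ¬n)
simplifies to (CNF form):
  n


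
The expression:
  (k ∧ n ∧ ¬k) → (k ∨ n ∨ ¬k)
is always true.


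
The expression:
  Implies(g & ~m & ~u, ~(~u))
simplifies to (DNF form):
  m | u | ~g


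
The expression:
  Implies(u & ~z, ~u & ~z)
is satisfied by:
  {z: True, u: False}
  {u: False, z: False}
  {u: True, z: True}


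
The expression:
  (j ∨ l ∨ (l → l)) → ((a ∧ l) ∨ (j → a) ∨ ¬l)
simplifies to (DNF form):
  a ∨ ¬j ∨ ¬l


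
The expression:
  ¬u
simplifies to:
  ¬u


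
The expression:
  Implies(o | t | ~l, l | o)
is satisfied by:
  {o: True, l: True}
  {o: True, l: False}
  {l: True, o: False}


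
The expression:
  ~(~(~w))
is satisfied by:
  {w: False}


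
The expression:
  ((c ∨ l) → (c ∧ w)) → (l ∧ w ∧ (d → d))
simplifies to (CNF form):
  (c ∨ l) ∧ (l ∨ ¬w)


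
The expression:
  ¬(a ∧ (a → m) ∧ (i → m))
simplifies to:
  ¬a ∨ ¬m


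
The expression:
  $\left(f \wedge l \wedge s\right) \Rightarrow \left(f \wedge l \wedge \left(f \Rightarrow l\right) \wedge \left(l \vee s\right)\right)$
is always true.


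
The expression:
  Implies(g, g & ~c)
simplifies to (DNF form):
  ~c | ~g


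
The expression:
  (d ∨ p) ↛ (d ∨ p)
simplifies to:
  False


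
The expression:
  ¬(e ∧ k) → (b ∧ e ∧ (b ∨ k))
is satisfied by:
  {b: True, k: True, e: True}
  {b: True, e: True, k: False}
  {k: True, e: True, b: False}


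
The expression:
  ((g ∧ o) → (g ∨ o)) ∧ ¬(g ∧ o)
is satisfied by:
  {g: False, o: False}
  {o: True, g: False}
  {g: True, o: False}


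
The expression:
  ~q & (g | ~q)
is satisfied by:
  {q: False}


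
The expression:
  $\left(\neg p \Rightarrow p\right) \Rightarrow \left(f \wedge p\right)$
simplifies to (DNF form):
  $f \vee \neg p$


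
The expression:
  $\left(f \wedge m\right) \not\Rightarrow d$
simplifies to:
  $f \wedge m \wedge \neg d$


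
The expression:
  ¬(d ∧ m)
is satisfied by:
  {m: False, d: False}
  {d: True, m: False}
  {m: True, d: False}


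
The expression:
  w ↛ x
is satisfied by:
  {w: True, x: False}


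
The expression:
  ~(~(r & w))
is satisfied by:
  {r: True, w: True}


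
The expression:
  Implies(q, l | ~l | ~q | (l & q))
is always true.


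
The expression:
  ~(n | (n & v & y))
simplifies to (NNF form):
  ~n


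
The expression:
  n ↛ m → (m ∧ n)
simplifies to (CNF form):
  m ∨ ¬n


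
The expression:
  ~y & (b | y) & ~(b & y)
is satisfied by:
  {b: True, y: False}


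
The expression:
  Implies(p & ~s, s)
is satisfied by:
  {s: True, p: False}
  {p: False, s: False}
  {p: True, s: True}


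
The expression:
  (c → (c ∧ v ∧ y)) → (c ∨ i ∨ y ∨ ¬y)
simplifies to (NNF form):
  True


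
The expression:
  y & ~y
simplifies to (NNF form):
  False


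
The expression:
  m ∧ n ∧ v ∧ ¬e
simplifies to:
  m ∧ n ∧ v ∧ ¬e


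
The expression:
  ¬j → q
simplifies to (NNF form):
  j ∨ q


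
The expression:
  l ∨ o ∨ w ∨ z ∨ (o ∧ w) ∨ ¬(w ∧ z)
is always true.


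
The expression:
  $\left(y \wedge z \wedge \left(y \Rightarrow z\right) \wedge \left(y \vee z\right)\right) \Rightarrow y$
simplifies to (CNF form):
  $\text{True}$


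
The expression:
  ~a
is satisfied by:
  {a: False}


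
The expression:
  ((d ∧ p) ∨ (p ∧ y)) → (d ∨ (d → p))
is always true.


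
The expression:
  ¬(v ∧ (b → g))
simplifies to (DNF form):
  (b ∧ ¬g) ∨ ¬v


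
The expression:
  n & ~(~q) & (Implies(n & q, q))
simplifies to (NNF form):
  n & q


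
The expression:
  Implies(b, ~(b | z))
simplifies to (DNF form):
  ~b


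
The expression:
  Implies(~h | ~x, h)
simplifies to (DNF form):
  h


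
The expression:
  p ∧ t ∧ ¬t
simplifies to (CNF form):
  False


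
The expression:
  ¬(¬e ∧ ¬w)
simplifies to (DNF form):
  e ∨ w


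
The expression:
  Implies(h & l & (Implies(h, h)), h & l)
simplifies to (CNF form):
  True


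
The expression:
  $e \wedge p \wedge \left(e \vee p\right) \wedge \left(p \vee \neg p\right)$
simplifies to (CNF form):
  $e \wedge p$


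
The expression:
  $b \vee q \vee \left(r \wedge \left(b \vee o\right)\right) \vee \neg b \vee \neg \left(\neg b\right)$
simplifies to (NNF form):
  $\text{True}$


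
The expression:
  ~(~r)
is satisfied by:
  {r: True}


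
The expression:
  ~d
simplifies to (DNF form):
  ~d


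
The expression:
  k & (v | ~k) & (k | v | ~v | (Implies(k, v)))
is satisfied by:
  {k: True, v: True}


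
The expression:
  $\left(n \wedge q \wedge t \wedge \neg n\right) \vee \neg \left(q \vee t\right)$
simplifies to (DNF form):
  $\neg q \wedge \neg t$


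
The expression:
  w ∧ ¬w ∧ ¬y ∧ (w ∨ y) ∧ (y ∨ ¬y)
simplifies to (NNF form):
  False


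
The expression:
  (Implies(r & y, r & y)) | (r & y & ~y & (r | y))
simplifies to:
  True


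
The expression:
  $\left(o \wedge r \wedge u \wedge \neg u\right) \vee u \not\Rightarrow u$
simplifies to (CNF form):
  $\text{False}$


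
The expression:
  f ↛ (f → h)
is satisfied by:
  {f: True, h: False}


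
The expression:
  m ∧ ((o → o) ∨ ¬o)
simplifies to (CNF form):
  m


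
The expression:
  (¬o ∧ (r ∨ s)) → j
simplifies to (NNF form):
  j ∨ o ∨ (¬r ∧ ¬s)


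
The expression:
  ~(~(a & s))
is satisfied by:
  {a: True, s: True}


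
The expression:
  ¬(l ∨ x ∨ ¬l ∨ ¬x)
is never true.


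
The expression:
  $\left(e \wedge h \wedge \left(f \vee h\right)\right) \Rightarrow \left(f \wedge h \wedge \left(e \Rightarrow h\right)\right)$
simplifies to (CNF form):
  $f \vee \neg e \vee \neg h$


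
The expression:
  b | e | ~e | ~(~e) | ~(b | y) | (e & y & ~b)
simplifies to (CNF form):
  True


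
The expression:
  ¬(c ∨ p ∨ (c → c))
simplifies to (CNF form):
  False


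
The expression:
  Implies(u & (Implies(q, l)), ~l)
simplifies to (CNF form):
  ~l | ~u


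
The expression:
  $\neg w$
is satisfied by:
  {w: False}


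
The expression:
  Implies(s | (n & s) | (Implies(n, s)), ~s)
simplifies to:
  ~s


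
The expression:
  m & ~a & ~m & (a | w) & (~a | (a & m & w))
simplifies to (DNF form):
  False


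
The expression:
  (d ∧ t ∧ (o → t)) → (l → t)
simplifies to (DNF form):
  True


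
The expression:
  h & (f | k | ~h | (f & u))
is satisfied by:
  {k: True, f: True, h: True}
  {k: True, h: True, f: False}
  {f: True, h: True, k: False}


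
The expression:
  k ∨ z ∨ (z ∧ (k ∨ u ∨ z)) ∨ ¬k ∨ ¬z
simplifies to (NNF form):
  True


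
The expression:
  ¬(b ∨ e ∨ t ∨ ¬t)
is never true.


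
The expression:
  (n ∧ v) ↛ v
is never true.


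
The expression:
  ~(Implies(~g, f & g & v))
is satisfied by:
  {g: False}


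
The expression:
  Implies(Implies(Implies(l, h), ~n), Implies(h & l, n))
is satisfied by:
  {n: True, l: False, h: False}
  {l: False, h: False, n: False}
  {h: True, n: True, l: False}
  {h: True, l: False, n: False}
  {n: True, l: True, h: False}
  {l: True, n: False, h: False}
  {h: True, l: True, n: True}


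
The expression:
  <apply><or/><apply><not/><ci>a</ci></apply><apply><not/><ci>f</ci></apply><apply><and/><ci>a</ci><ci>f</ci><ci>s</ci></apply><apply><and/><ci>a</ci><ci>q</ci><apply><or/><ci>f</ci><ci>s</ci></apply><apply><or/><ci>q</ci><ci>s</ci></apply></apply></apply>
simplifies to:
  <apply><or/><ci>q</ci><ci>s</ci><apply><not/><ci>a</ci></apply><apply><not/><ci>f</ci></apply></apply>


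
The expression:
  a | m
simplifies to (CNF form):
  a | m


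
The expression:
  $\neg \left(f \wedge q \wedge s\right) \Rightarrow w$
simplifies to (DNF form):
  $w \vee \left(f \wedge q \wedge s\right)$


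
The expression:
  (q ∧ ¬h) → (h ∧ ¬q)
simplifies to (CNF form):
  h ∨ ¬q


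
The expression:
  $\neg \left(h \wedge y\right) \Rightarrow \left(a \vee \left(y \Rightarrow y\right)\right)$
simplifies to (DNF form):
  $\text{True}$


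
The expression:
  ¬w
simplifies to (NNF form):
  ¬w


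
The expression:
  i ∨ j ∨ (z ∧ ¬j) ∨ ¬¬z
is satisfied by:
  {i: True, z: True, j: True}
  {i: True, z: True, j: False}
  {i: True, j: True, z: False}
  {i: True, j: False, z: False}
  {z: True, j: True, i: False}
  {z: True, j: False, i: False}
  {j: True, z: False, i: False}


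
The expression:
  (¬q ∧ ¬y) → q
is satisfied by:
  {y: True, q: True}
  {y: True, q: False}
  {q: True, y: False}


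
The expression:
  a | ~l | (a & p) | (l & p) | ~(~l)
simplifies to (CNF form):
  True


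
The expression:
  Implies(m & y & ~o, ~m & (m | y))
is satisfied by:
  {o: True, m: False, y: False}
  {m: False, y: False, o: False}
  {y: True, o: True, m: False}
  {y: True, m: False, o: False}
  {o: True, m: True, y: False}
  {m: True, o: False, y: False}
  {y: True, m: True, o: True}


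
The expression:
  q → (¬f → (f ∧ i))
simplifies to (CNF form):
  f ∨ ¬q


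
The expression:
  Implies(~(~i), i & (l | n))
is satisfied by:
  {n: True, l: True, i: False}
  {n: True, l: False, i: False}
  {l: True, n: False, i: False}
  {n: False, l: False, i: False}
  {n: True, i: True, l: True}
  {n: True, i: True, l: False}
  {i: True, l: True, n: False}


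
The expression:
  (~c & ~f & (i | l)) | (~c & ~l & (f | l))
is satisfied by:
  {i: True, f: False, l: False, c: False}
  {i: True, l: True, f: False, c: False}
  {l: True, i: False, f: False, c: False}
  {i: True, f: True, l: False, c: False}
  {f: True, i: False, l: False, c: False}


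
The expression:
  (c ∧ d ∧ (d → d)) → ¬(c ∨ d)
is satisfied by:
  {c: False, d: False}
  {d: True, c: False}
  {c: True, d: False}


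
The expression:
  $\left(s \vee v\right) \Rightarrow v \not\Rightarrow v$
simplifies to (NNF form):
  $\neg s \wedge \neg v$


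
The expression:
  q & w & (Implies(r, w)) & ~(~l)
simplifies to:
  l & q & w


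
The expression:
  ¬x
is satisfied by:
  {x: False}


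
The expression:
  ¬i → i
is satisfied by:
  {i: True}


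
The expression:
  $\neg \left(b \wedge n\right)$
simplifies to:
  $\neg b \vee \neg n$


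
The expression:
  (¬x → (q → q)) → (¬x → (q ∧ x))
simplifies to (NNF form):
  x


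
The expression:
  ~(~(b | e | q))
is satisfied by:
  {b: True, q: True, e: True}
  {b: True, q: True, e: False}
  {b: True, e: True, q: False}
  {b: True, e: False, q: False}
  {q: True, e: True, b: False}
  {q: True, e: False, b: False}
  {e: True, q: False, b: False}


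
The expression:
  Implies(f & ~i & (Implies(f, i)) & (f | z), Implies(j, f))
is always true.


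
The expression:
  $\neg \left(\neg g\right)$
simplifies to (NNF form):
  $g$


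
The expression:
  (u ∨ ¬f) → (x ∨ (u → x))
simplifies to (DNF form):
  x ∨ ¬u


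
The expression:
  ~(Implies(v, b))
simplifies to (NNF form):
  v & ~b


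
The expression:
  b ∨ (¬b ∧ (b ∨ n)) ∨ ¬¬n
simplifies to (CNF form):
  b ∨ n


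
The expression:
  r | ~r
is always true.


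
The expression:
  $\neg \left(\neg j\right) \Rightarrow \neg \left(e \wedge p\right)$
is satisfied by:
  {p: False, e: False, j: False}
  {j: True, p: False, e: False}
  {e: True, p: False, j: False}
  {j: True, e: True, p: False}
  {p: True, j: False, e: False}
  {j: True, p: True, e: False}
  {e: True, p: True, j: False}


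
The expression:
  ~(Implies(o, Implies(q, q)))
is never true.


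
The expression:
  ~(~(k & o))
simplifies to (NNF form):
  k & o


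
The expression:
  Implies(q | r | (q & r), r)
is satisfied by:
  {r: True, q: False}
  {q: False, r: False}
  {q: True, r: True}


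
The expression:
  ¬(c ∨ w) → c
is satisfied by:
  {c: True, w: True}
  {c: True, w: False}
  {w: True, c: False}


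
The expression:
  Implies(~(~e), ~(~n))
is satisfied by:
  {n: True, e: False}
  {e: False, n: False}
  {e: True, n: True}


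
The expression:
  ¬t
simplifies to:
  ¬t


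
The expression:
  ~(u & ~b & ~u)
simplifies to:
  True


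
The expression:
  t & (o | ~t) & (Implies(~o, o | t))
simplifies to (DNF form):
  o & t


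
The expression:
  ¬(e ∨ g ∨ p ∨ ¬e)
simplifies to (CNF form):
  False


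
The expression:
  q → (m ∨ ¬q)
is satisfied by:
  {m: True, q: False}
  {q: False, m: False}
  {q: True, m: True}


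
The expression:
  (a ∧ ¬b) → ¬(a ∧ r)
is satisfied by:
  {b: True, a: False, r: False}
  {a: False, r: False, b: False}
  {r: True, b: True, a: False}
  {r: True, a: False, b: False}
  {b: True, a: True, r: False}
  {a: True, b: False, r: False}
  {r: True, a: True, b: True}


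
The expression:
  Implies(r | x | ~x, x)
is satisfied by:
  {x: True}


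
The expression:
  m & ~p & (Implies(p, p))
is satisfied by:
  {m: True, p: False}


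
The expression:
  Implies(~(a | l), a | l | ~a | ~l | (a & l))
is always true.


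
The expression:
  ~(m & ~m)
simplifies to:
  True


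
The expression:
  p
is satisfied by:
  {p: True}


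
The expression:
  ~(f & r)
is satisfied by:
  {r: False, f: False}
  {f: True, r: False}
  {r: True, f: False}


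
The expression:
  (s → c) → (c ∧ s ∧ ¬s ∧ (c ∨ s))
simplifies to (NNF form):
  s ∧ ¬c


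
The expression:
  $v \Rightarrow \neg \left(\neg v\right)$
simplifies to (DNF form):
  $\text{True}$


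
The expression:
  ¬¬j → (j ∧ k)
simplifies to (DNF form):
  k ∨ ¬j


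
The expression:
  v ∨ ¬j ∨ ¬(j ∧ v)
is always true.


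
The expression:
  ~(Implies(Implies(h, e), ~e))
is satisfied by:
  {e: True}


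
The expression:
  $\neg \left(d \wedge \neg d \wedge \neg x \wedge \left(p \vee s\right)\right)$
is always true.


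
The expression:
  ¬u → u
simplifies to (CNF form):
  u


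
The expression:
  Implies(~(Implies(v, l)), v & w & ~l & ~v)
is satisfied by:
  {l: True, v: False}
  {v: False, l: False}
  {v: True, l: True}


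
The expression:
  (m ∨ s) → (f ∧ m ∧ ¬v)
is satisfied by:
  {f: True, s: False, m: False, v: False}
  {f: False, s: False, m: False, v: False}
  {v: True, f: True, s: False, m: False}
  {v: True, f: False, s: False, m: False}
  {s: False, m: True, f: True, v: False}
  {m: True, s: True, f: True, v: False}


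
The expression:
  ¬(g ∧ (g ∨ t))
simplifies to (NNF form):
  ¬g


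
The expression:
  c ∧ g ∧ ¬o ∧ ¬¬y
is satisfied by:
  {c: True, g: True, y: True, o: False}


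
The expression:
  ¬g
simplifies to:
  ¬g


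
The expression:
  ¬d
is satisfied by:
  {d: False}


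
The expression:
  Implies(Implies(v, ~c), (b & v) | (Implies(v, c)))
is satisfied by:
  {b: True, c: True, v: False}
  {b: True, v: False, c: False}
  {c: True, v: False, b: False}
  {c: False, v: False, b: False}
  {b: True, c: True, v: True}
  {b: True, v: True, c: False}
  {c: True, v: True, b: False}


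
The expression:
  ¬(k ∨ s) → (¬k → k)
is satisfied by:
  {k: True, s: True}
  {k: True, s: False}
  {s: True, k: False}


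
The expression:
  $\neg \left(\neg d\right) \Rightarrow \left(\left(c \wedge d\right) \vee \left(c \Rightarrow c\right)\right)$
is always true.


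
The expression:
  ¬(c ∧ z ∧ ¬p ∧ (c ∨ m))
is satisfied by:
  {p: True, c: False, z: False}
  {c: False, z: False, p: False}
  {p: True, z: True, c: False}
  {z: True, c: False, p: False}
  {p: True, c: True, z: False}
  {c: True, p: False, z: False}
  {p: True, z: True, c: True}


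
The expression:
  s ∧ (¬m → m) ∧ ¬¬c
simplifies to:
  c ∧ m ∧ s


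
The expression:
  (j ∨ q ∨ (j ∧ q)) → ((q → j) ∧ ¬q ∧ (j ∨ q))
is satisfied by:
  {q: False}
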